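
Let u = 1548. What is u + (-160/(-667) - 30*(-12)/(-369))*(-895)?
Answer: 60340556/27347 ≈ 2206.5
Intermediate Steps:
u + (-160/(-667) - 30*(-12)/(-369))*(-895) = 1548 + (-160/(-667) - 30*(-12)/(-369))*(-895) = 1548 + (-160*(-1/667) + 360*(-1/369))*(-895) = 1548 + (160/667 - 40/41)*(-895) = 1548 - 20120/27347*(-895) = 1548 + 18007400/27347 = 60340556/27347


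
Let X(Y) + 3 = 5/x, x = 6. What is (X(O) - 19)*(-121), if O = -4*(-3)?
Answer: 15367/6 ≈ 2561.2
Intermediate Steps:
O = 12
X(Y) = -13/6 (X(Y) = -3 + 5/6 = -13/6)
(X(O) - 19)*(-121) = (-13/6 - 19)*(-121) = -127/6*(-121) = 15367/6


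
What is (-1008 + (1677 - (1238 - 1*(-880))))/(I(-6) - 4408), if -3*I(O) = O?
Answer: 1449/4406 ≈ 0.32887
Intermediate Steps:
I(O) = -O/3
(-1008 + (1677 - (1238 - 1*(-880))))/(I(-6) - 4408) = (-1008 + (1677 - (1238 - 1*(-880))))/(-1/3*(-6) - 4408) = (-1008 + (1677 - (1238 + 880)))/(2 - 4408) = (-1008 + (1677 - 1*2118))/(-4406) = (-1008 + (1677 - 2118))*(-1/4406) = (-1008 - 441)*(-1/4406) = -1449*(-1/4406) = 1449/4406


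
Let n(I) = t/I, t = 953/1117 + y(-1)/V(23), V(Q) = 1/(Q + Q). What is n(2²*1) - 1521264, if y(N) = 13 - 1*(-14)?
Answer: -6795619285/4468 ≈ -1.5210e+6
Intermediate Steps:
V(Q) = 1/(2*Q)
y(N) = 27 (y(N) = 13 + 14 = 27)
t = 1388267/1117 (t = 953/1117 + 27/(((½)/23)) = 953*(1/1117) + 27/(((½)*(1/23))) = 953/1117 + 27/(1/46) = 953/1117 + 27*46 = 953/1117 + 1242 = 1388267/1117 ≈ 1242.9)
n(I) = 1388267/(1117*I)
n(2²*1) - 1521264 = 1388267/(1117*((2²*1))) - 1521264 = 1388267/(1117*((4*1))) - 1521264 = (1388267/1117)/4 - 1521264 = (1388267/1117)*(¼) - 1521264 = 1388267/4468 - 1521264 = -6795619285/4468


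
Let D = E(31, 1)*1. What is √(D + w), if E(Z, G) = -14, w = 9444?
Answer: √9430 ≈ 97.108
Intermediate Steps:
D = -14 (D = -14*1 = -14)
√(D + w) = √(-14 + 9444) = √9430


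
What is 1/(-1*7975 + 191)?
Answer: -1/7784 ≈ -0.00012847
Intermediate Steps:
1/(-1*7975 + 191) = 1/(-7975 + 191) = 1/(-7784) = -1/7784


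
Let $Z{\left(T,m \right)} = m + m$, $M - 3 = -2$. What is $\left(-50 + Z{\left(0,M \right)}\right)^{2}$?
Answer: $2304$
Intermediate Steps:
$M = 1$ ($M = 3 - 2 = 1$)
$Z{\left(T,m \right)} = 2 m$
$\left(-50 + Z{\left(0,M \right)}\right)^{2} = \left(-50 + 2 \cdot 1\right)^{2} = \left(-50 + 2\right)^{2} = \left(-48\right)^{2} = 2304$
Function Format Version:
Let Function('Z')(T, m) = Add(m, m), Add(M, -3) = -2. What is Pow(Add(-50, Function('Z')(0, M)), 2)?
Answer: 2304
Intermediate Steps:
M = 1 (M = Add(3, -2) = 1)
Function('Z')(T, m) = Mul(2, m)
Pow(Add(-50, Function('Z')(0, M)), 2) = Pow(Add(-50, Mul(2, 1)), 2) = Pow(Add(-50, 2), 2) = Pow(-48, 2) = 2304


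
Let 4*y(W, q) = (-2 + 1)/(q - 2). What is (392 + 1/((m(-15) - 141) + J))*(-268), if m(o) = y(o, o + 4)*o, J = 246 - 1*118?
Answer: -72579760/691 ≈ -1.0504e+5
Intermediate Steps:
y(W, q) = -1/(4*(-2 + q)) (y(W, q) = ((-2 + 1)/(q - 2))/4 = (-1/(-2 + q))/4 = -1/(4*(-2 + q)))
J = 128 (J = 246 - 118 = 128)
m(o) = -o/(8 + 4*o) (m(o) = (-1/(-8 + 4*(o + 4)))*o = (-1/(-8 + 4*(4 + o)))*o = (-1/(-8 + (16 + 4*o)))*o = (-1/(8 + 4*o))*o = -o/(8 + 4*o))
(392 + 1/((m(-15) - 141) + J))*(-268) = (392 + 1/((-1*(-15)/(8 + 4*(-15)) - 141) + 128))*(-268) = (392 + 1/((-1*(-15)/(8 - 60) - 141) + 128))*(-268) = (392 + 1/((-1*(-15)/(-52) - 141) + 128))*(-268) = (392 + 1/((-1*(-15)*(-1/52) - 141) + 128))*(-268) = (392 + 1/((-15/52 - 141) + 128))*(-268) = (392 + 1/(-7347/52 + 128))*(-268) = (392 + 1/(-691/52))*(-268) = (392 - 52/691)*(-268) = (270820/691)*(-268) = -72579760/691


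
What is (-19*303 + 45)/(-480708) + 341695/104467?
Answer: 13737686297/4184843553 ≈ 3.2827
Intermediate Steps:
(-19*303 + 45)/(-480708) + 341695/104467 = (-5757 + 45)*(-1/480708) + 341695*(1/104467) = -5712*(-1/480708) + 341695/104467 = 476/40059 + 341695/104467 = 13737686297/4184843553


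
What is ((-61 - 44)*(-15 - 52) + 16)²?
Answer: 49716601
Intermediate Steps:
((-61 - 44)*(-15 - 52) + 16)² = (-105*(-67) + 16)² = (7035 + 16)² = 7051² = 49716601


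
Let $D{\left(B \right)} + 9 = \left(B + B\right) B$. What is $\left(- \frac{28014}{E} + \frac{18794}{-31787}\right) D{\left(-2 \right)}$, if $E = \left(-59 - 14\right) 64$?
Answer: $- \frac{401337725}{74254432} \approx -5.4049$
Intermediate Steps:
$D{\left(B \right)} = -9 + 2 B^{2}$ ($D{\left(B \right)} = -9 + \left(B + B\right) B = -9 + 2 B B = -9 + 2 B^{2}$)
$E = -4672$ ($E = \left(-73\right) 64 = -4672$)
$\left(- \frac{28014}{E} + \frac{18794}{-31787}\right) D{\left(-2 \right)} = \left(- \frac{28014}{-4672} + \frac{18794}{-31787}\right) \left(-9 + 2 \left(-2\right)^{2}\right) = \left(\left(-28014\right) \left(- \frac{1}{4672}\right) + 18794 \left(- \frac{1}{31787}\right)\right) \left(-9 + 2 \cdot 4\right) = \left(\frac{14007}{2336} - \frac{18794}{31787}\right) \left(-9 + 8\right) = \frac{401337725}{74254432} \left(-1\right) = - \frac{401337725}{74254432}$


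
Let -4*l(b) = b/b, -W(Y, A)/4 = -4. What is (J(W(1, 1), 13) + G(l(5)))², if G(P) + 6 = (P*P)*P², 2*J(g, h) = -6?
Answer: 5303809/65536 ≈ 80.930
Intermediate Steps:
W(Y, A) = 16 (W(Y, A) = -4*(-4) = 16)
J(g, h) = -3 (J(g, h) = (½)*(-6) = -3)
l(b) = -¼ (l(b) = -b/(4*b) = -¼*1 = -¼)
G(P) = -6 + P⁴ (G(P) = -6 + (P*P)*P² = -6 + P²*P² = -6 + P⁴)
(J(W(1, 1), 13) + G(l(5)))² = (-3 + (-6 + (-¼)⁴))² = (-3 + (-6 + 1/256))² = (-3 - 1535/256)² = (-2303/256)² = 5303809/65536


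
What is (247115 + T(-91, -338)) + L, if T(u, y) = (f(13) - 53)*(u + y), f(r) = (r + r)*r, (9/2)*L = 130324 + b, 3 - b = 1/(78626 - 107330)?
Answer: 19867531009/129168 ≈ 1.5381e+5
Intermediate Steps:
b = 86113/28704 (b = 3 - 1/(78626 - 107330) = 3 - 1/(-28704) = 3 - 1*(-1/28704) = 3 + 1/28704 = 86113/28704 ≈ 3.0000)
L = 3740906209/129168 (L = 2*(130324 + 86113/28704)/9 = (2/9)*(3740906209/28704) = 3740906209/129168 ≈ 28962.)
f(r) = 2*r² (f(r) = (2*r)*r = 2*r²)
T(u, y) = 285*u + 285*y (T(u, y) = (2*13² - 53)*(u + y) = (2*169 - 53)*(u + y) = (338 - 53)*(u + y) = 285*(u + y) = 285*u + 285*y)
(247115 + T(-91, -338)) + L = (247115 + (285*(-91) + 285*(-338))) + 3740906209/129168 = (247115 + (-25935 - 96330)) + 3740906209/129168 = (247115 - 122265) + 3740906209/129168 = 124850 + 3740906209/129168 = 19867531009/129168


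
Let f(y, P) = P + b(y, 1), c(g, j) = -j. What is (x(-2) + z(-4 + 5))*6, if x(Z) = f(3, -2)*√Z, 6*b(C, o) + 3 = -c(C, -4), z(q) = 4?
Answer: 24 - 19*I*√2 ≈ 24.0 - 26.87*I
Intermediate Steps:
b(C, o) = -7/6 (b(C, o) = -½ + (-(-1)*(-4))/6 = -½ + (-1*4)/6 = -½ + (⅙)*(-4) = -½ - ⅔ = -7/6)
f(y, P) = -7/6 + P (f(y, P) = P - 7/6 = -7/6 + P)
x(Z) = -19*√Z/6 (x(Z) = (-7/6 - 2)*√Z = -19*√Z/6)
(x(-2) + z(-4 + 5))*6 = (-19*I*√2/6 + 4)*6 = (4 - 19*I*√2/6)*6 = 24 - 19*I*√2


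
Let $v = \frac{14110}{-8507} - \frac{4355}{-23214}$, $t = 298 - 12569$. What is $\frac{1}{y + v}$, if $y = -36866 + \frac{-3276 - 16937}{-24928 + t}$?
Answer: $- \frac{7346114244102}{270828662396889703} \approx -2.7125 \cdot 10^{-5}$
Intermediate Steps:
$t = -12271$ ($t = 298 - 12569 = -12271$)
$v = - \frac{290501555}{197481498}$ ($v = 14110 \left(- \frac{1}{8507}\right) - - \frac{4355}{23214} = - \frac{14110}{8507} + \frac{4355}{23214} = - \frac{290501555}{197481498} \approx -1.471$)
$y = - \frac{1371358121}{37199}$ ($y = -36866 + \frac{-3276 - 16937}{-24928 - 12271} = -36866 - \frac{20213}{-37199} = -36866 - - \frac{20213}{37199} = -36866 + \frac{20213}{37199} = - \frac{1371358121}{37199} \approx -36865.0$)
$\frac{1}{y + v} = \frac{1}{- \frac{1371358121}{37199} - \frac{290501555}{197481498}} = \frac{1}{- \frac{270828662396889703}{7346114244102}} = - \frac{7346114244102}{270828662396889703}$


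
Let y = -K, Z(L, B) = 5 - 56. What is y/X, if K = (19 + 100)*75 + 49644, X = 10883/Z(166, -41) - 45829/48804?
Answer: 771314684/2822599 ≈ 273.26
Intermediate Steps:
Z(L, B) = -51
X = -8467797/39508 (X = 10883/(-51) - 45829/48804 = 10883*(-1/51) - 45829*1/48804 = -10883/51 - 6547/6972 = -8467797/39508 ≈ -214.33)
K = 58569 (K = 119*75 + 49644 = 8925 + 49644 = 58569)
y = -58569 (y = -1*58569 = -58569)
y/X = -58569/(-8467797/39508) = -58569*(-39508/8467797) = 771314684/2822599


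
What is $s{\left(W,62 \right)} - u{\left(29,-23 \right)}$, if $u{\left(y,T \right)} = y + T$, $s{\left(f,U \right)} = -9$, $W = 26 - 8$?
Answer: $-15$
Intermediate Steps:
$W = 18$
$u{\left(y,T \right)} = T + y$
$s{\left(W,62 \right)} - u{\left(29,-23 \right)} = -9 - \left(-23 + 29\right) = -9 - 6 = -15$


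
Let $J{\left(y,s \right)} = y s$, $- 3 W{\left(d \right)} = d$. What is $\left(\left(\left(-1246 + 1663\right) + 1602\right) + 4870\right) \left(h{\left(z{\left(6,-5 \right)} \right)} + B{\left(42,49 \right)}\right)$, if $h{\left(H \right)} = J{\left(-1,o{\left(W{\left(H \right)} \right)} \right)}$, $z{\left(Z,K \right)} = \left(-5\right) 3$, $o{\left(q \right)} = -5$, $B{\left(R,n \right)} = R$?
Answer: $323783$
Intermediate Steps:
$W{\left(d \right)} = - \frac{d}{3}$
$z{\left(Z,K \right)} = -15$
$J{\left(y,s \right)} = s y$
$h{\left(H \right)} = 5$ ($h{\left(H \right)} = \left(-5\right) \left(-1\right) = 5$)
$\left(\left(\left(-1246 + 1663\right) + 1602\right) + 4870\right) \left(h{\left(z{\left(6,-5 \right)} \right)} + B{\left(42,49 \right)}\right) = \left(\left(\left(-1246 + 1663\right) + 1602\right) + 4870\right) \left(5 + 42\right) = \left(\left(417 + 1602\right) + 4870\right) 47 = \left(2019 + 4870\right) 47 = 6889 \cdot 47 = 323783$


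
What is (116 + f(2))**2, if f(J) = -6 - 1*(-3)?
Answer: 12769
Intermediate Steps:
f(J) = -3 (f(J) = -6 + 3 = -3)
(116 + f(2))**2 = (116 - 3)**2 = 113**2 = 12769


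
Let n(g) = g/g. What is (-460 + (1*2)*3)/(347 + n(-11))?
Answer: -227/174 ≈ -1.3046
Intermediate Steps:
n(g) = 1
(-460 + (1*2)*3)/(347 + n(-11)) = (-460 + (1*2)*3)/(347 + 1) = (-460 + 2*3)/348 = (-460 + 6)*(1/348) = -454*1/348 = -227/174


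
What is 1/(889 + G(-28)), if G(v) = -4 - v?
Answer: 1/913 ≈ 0.0010953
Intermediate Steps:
1/(889 + G(-28)) = 1/(889 + (-4 - 1*(-28))) = 1/(889 + (-4 + 28)) = 1/(889 + 24) = 1/913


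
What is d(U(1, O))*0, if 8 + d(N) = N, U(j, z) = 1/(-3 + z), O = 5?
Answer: 0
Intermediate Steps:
d(N) = -8 + N
d(U(1, O))*0 = (-8 + 1/(-3 + 5))*0 = (-8 + 1/2)*0 = -15/2*0 = 0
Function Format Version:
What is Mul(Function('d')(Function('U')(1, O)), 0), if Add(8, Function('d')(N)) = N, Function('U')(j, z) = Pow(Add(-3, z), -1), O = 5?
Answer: 0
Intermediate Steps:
Function('d')(N) = Add(-8, N)
Mul(Function('d')(Function('U')(1, O)), 0) = Mul(Add(-8, Pow(Add(-3, 5), -1)), 0) = Mul(Add(-8, Pow(2, -1)), 0) = Mul(Add(-8, Rational(1, 2)), 0) = Mul(Rational(-15, 2), 0) = 0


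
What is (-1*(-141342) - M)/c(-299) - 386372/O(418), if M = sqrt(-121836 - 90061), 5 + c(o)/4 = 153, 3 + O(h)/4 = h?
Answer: 736937/122840 - I*sqrt(211897)/592 ≈ 5.9992 - 0.77757*I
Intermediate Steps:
O(h) = -12 + 4*h
c(o) = 592 (c(o) = -20 + 4*153 = -20 + 612 = 592)
M = I*sqrt(211897) (M = sqrt(-211897) = I*sqrt(211897) ≈ 460.32*I)
(-1*(-141342) - M)/c(-299) - 386372/O(418) = (-1*(-141342) - I*sqrt(211897))/592 - 386372/(-12 + 4*418) = (141342 - I*sqrt(211897))*(1/592) - 386372/(-12 + 1672) = (70671/296 - I*sqrt(211897)/592) - 386372/1660 = (70671/296 - I*sqrt(211897)/592) - 386372*1/1660 = (70671/296 - I*sqrt(211897)/592) - 96593/415 = 736937/122840 - I*sqrt(211897)/592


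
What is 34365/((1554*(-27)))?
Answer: -11455/13986 ≈ -0.81903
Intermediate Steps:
34365/((1554*(-27))) = 34365/(-41958) = 34365*(-1/41958) = -11455/13986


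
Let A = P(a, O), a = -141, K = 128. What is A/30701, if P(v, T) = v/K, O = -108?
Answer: -141/3929728 ≈ -3.5880e-5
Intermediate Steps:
P(v, T) = v/128
A = -141/128 (A = (1/128)*(-141) = -141/128 ≈ -1.1016)
A/30701 = -141/128/30701 = -141/128*1/30701 = -141/3929728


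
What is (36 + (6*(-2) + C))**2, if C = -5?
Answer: 361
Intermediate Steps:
(36 + (6*(-2) + C))**2 = (36 + (6*(-2) - 5))**2 = (36 + (-12 - 5))**2 = (36 - 17)**2 = 19**2 = 361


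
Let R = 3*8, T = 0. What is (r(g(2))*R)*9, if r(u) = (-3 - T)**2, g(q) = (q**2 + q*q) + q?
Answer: 1944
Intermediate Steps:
R = 24
g(q) = q + 2*q**2 (g(q) = (q**2 + q**2) + q = 2*q**2 + q = q + 2*q**2)
r(u) = 9 (r(u) = (-3 - 1*0)**2 = (-3 + 0)**2 = (-3)**2 = 9)
(r(g(2))*R)*9 = (9*24)*9 = 216*9 = 1944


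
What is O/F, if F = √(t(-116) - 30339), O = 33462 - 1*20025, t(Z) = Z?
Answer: -13437*I*√30455/30455 ≈ -76.997*I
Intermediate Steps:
O = 13437 (O = 33462 - 20025 = 13437)
F = I*√30455 (F = √(-116 - 30339) = √(-30455) = I*√30455 ≈ 174.51*I)
O/F = 13437/((I*√30455)) = 13437*(-I*√30455/30455) = -13437*I*√30455/30455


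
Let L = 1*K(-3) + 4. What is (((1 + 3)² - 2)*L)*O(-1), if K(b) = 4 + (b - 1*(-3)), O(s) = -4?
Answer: -448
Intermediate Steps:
K(b) = 7 + b (K(b) = 4 + (b + 3) = 4 + (3 + b) = 7 + b)
L = 8 (L = 1*(7 - 3) + 4 = 1*4 + 4 = 4 + 4 = 8)
(((1 + 3)² - 2)*L)*O(-1) = (((1 + 3)² - 2)*8)*(-4) = ((4² - 2)*8)*(-4) = ((16 - 2)*8)*(-4) = (14*8)*(-4) = 112*(-4) = -448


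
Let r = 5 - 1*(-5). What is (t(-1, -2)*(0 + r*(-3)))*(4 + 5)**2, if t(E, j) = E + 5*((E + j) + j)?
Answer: 63180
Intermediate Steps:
r = 10 (r = 5 + 5 = 10)
t(E, j) = 6*E + 10*j (t(E, j) = E + 5*(E + 2*j) = E + (5*E + 10*j) = 6*E + 10*j)
(t(-1, -2)*(0 + r*(-3)))*(4 + 5)**2 = ((6*(-1) + 10*(-2))*(0 + 10*(-3)))*(4 + 5)**2 = ((-6 - 20)*(0 - 30))*9**2 = -26*(-30)*81 = 780*81 = 63180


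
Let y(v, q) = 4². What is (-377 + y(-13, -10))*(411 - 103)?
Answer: -111188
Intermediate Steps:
y(v, q) = 16
(-377 + y(-13, -10))*(411 - 103) = (-377 + 16)*(411 - 103) = -361*308 = -111188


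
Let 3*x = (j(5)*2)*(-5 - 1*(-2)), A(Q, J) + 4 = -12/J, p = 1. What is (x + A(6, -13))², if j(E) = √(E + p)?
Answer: 5656/169 + 160*√6/13 ≈ 63.615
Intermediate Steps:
j(E) = √(1 + E) (j(E) = √(E + 1) = √(1 + E))
A(Q, J) = -4 - 12/J
x = -2*√6 (x = ((√(1 + 5)*2)*(-5 - 1*(-2)))/3 = ((√6*2)*(-5 + 2))/3 = ((2*√6)*(-3))/3 = (-6*√6)/3 = -2*√6 ≈ -4.8990)
(x + A(6, -13))² = (-2*√6 + (-4 - 12/(-13)))² = (-2*√6 + (-4 - 12*(-1/13)))² = (-2*√6 + (-4 + 12/13))² = (-2*√6 - 40/13)² = (-40/13 - 2*√6)²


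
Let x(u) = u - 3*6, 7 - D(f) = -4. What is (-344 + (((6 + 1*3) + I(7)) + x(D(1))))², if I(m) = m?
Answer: 112225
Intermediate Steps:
D(f) = 11 (D(f) = 7 - 1*(-4) = 7 + 4 = 11)
x(u) = -18 + u (x(u) = u - 18 = -18 + u)
(-344 + (((6 + 1*3) + I(7)) + x(D(1))))² = (-344 + (((6 + 1*3) + 7) + (-18 + 11)))² = (-344 + (((6 + 3) + 7) - 7))² = (-344 + ((9 + 7) - 7))² = (-344 + (16 - 7))² = (-344 + 9)² = (-335)² = 112225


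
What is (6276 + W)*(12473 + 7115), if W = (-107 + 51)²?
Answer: 184362256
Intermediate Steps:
W = 3136 (W = (-56)² = 3136)
(6276 + W)*(12473 + 7115) = (6276 + 3136)*(12473 + 7115) = 9412*19588 = 184362256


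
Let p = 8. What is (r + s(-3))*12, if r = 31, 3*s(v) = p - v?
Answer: 416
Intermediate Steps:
s(v) = 8/3 - v/3 (s(v) = (8 - v)/3 = 8/3 - v/3)
(r + s(-3))*12 = (31 + (8/3 - ⅓*(-3)))*12 = (31 + (8/3 + 1))*12 = (31 + 11/3)*12 = (104/3)*12 = 416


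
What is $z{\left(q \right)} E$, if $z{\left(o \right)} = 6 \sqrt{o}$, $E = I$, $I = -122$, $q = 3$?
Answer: $- 732 \sqrt{3} \approx -1267.9$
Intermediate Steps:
$E = -122$
$z{\left(q \right)} E = 6 \sqrt{3} \left(-122\right) = - 732 \sqrt{3}$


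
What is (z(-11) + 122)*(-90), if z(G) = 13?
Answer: -12150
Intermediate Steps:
(z(-11) + 122)*(-90) = (13 + 122)*(-90) = 135*(-90) = -12150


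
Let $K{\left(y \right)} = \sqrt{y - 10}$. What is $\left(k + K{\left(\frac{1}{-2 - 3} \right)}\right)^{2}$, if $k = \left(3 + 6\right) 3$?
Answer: $\frac{\left(135 + i \sqrt{255}\right)^{2}}{25} \approx 718.8 + 172.46 i$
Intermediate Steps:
$K{\left(y \right)} = \sqrt{-10 + y}$
$k = 27$ ($k = 9 \cdot 3 = 27$)
$\left(k + K{\left(\frac{1}{-2 - 3} \right)}\right)^{2} = \left(27 + \sqrt{-10 + \frac{1}{-2 - 3}}\right)^{2} = \left(27 + \sqrt{-10 + \frac{1}{-5}}\right)^{2} = \left(27 + \sqrt{-10 - \frac{1}{5}}\right)^{2} = \left(27 + \sqrt{- \frac{51}{5}}\right)^{2} = \left(27 + \frac{i \sqrt{255}}{5}\right)^{2}$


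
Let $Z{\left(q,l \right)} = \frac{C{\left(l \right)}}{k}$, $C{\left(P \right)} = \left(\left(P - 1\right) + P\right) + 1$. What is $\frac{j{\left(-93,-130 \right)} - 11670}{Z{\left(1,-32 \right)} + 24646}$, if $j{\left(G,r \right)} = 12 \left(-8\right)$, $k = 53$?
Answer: $- \frac{8427}{17651} \approx -0.47742$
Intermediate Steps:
$j{\left(G,r \right)} = -96$
$C{\left(P \right)} = 2 P$ ($C{\left(P \right)} = \left(\left(-1 + P\right) + P\right) + 1 = \left(-1 + 2 P\right) + 1 = 2 P$)
$Z{\left(q,l \right)} = \frac{2 l}{53}$
$\frac{j{\left(-93,-130 \right)} - 11670}{Z{\left(1,-32 \right)} + 24646} = \frac{-96 - 11670}{\frac{2}{53} \left(-32\right) + 24646} = \frac{-96 - 11670}{- \frac{64}{53} + 24646} = - \frac{11766}{\frac{1306174}{53}} = \left(-11766\right) \frac{53}{1306174} = - \frac{8427}{17651}$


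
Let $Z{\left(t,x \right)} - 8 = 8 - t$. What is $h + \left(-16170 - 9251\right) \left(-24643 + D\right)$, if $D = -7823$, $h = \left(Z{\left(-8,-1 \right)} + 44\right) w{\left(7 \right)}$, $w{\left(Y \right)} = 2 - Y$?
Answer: $825317846$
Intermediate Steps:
$Z{\left(t,x \right)} = 16 - t$ ($Z{\left(t,x \right)} = 8 - \left(-8 + t\right) = 16 - t$)
$h = -340$ ($h = \left(\left(16 - -8\right) + 44\right) \left(2 - 7\right) = \left(\left(16 + 8\right) + 44\right) \left(2 - 7\right) = \left(24 + 44\right) \left(-5\right) = 68 \left(-5\right) = -340$)
$h + \left(-16170 - 9251\right) \left(-24643 + D\right) = -340 + \left(-16170 - 9251\right) \left(-24643 - 7823\right) = -340 - -825318186 = -340 + 825318186 = 825317846$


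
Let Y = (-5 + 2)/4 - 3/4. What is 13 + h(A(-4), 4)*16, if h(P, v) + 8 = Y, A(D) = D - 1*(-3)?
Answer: -139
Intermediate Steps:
Y = -3/2 (Y = -3*1/4 - 3*1/4 = -3/4 - 3/4 = -3/2 ≈ -1.5000)
A(D) = 3 + D (A(D) = D + 3 = 3 + D)
h(P, v) = -19/2 (h(P, v) = -8 - 3/2 = -19/2)
13 + h(A(-4), 4)*16 = 13 - 19/2*16 = 13 - 152 = -139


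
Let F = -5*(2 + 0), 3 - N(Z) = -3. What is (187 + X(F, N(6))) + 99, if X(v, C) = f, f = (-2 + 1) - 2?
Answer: 283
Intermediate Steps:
N(Z) = 6 (N(Z) = 3 - 1*(-3) = 3 + 3 = 6)
f = -3 (f = -1 - 2 = -3)
F = -10 (F = -5*2 = -10)
X(v, C) = -3
(187 + X(F, N(6))) + 99 = (187 - 3) + 99 = 184 + 99 = 283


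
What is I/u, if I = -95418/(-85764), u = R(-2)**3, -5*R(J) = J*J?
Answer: -1987875/914816 ≈ -2.1730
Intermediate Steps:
R(J) = -J**2/5 (R(J) = -J*J/5 = -J**2/5)
u = -64/125 (u = (-1/5*(-2)**2)**3 = (-1/5*4)**3 = (-4/5)**3 = -64/125 ≈ -0.51200)
I = 15903/14294 (I = -95418*(-1/85764) = 15903/14294 ≈ 1.1126)
I/u = 15903/(14294*(-64/125)) = (15903/14294)*(-125/64) = -1987875/914816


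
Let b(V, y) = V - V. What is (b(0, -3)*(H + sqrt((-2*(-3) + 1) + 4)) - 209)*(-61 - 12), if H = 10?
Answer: 15257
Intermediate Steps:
b(V, y) = 0
(b(0, -3)*(H + sqrt((-2*(-3) + 1) + 4)) - 209)*(-61 - 12) = (0*(10 + sqrt((-2*(-3) + 1) + 4)) - 209)*(-61 - 12) = (0*(10 + sqrt((6 + 1) + 4)) - 209)*(-73) = (0*(10 + sqrt(7 + 4)) - 209)*(-73) = (0*(10 + sqrt(11)) - 209)*(-73) = (0 - 209)*(-73) = -209*(-73) = 15257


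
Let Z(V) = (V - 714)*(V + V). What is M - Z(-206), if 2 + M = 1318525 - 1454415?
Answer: -514932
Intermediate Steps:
M = -135892 (M = -2 + (1318525 - 1454415) = -2 - 135890 = -135892)
Z(V) = 2*V*(-714 + V) (Z(V) = (-714 + V)*(2*V) = 2*V*(-714 + V))
M - Z(-206) = -135892 - 2*(-206)*(-714 - 206) = -135892 - 2*(-206)*(-920) = -135892 - 1*379040 = -135892 - 379040 = -514932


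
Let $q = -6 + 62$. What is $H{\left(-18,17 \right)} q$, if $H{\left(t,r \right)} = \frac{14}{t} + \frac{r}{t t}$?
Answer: $- \frac{3290}{81} \approx -40.617$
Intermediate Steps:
$H{\left(t,r \right)} = \frac{14}{t} + \frac{r}{t^{2}}$
$q = 56$
$H{\left(-18,17 \right)} q = \frac{17 + 14 \left(-18\right)}{324} \cdot 56 = \frac{17 - 252}{324} \cdot 56 = \frac{1}{324} \left(-235\right) 56 = \left(- \frac{235}{324}\right) 56 = - \frac{3290}{81}$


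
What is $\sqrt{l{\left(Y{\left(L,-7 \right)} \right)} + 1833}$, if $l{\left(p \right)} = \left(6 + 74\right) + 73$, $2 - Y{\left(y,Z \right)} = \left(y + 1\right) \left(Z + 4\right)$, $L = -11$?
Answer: $\sqrt{1986} \approx 44.565$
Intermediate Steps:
$Y{\left(y,Z \right)} = 2 - \left(1 + y\right) \left(4 + Z\right)$ ($Y{\left(y,Z \right)} = 2 - \left(y + 1\right) \left(Z + 4\right) = 2 - \left(1 + y\right) \left(4 + Z\right)$)
$l{\left(p \right)} = 153$ ($l{\left(p \right)} = 80 + 73 = 153$)
$\sqrt{l{\left(Y{\left(L,-7 \right)} \right)} + 1833} = \sqrt{153 + 1833} = \sqrt{1986}$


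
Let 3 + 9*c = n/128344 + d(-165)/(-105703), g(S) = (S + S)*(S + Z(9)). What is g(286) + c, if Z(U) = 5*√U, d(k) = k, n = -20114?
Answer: 10510830623656529/61048556244 ≈ 1.7217e+5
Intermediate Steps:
g(S) = 2*S*(15 + S) (g(S) = (S + S)*(S + 5*√9) = (2*S)*(S + 5*3) = (2*S)*(S + 15) = (2*S)*(15 + S) = 2*S*(15 + S))
c = -21401985439/61048556244 (c = -⅓ + (-20114/128344 - 165/(-105703))/9 = -⅓ + (-20114*1/128344 - 165*(-1/105703))/9 = -⅓ + (-10057/64172 + 165/105703)/9 = -⅓ + (⅑)*(-1052466691/6783172916) = -⅓ - 1052466691/61048556244 = -21401985439/61048556244 ≈ -0.35057)
g(286) + c = 2*286*(15 + 286) - 21401985439/61048556244 = 2*286*301 - 21401985439/61048556244 = 172172 - 21401985439/61048556244 = 10510830623656529/61048556244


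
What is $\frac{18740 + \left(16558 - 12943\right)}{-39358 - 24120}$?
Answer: $- \frac{1315}{3734} \approx -0.35217$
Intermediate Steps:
$\frac{18740 + \left(16558 - 12943\right)}{-39358 - 24120} = \frac{18740 + 3615}{-39358 - 24120} = \frac{22355}{-63478} = 22355 \left(- \frac{1}{63478}\right) = - \frac{1315}{3734}$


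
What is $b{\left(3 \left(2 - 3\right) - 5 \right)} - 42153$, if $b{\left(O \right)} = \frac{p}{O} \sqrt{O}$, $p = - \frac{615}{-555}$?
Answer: $-42153 - \frac{41 i \sqrt{2}}{148} \approx -42153.0 - 0.39178 i$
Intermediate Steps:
$p = \frac{41}{37}$ ($p = \left(-615\right) \left(- \frac{1}{555}\right) = \frac{41}{37} \approx 1.1081$)
$b{\left(O \right)} = \frac{41}{37 \sqrt{O}}$ ($b{\left(O \right)} = \frac{41}{37 O} \sqrt{O} = \frac{41}{37 \sqrt{O}}$)
$b{\left(3 \left(2 - 3\right) - 5 \right)} - 42153 = \frac{41}{37 \sqrt{3 \left(2 - 3\right) - 5}} - 42153 = \frac{41}{37 \sqrt{3 \left(-1\right) - 5}} - 42153 = \frac{41}{37 \sqrt{-3 - 5}} - 42153 = \frac{41}{37 \cdot 2 i \sqrt{2}} - 42153 = \frac{41 \left(- \frac{i \sqrt{2}}{4}\right)}{37} - 42153 = - \frac{41 i \sqrt{2}}{148} - 42153 = -42153 - \frac{41 i \sqrt{2}}{148}$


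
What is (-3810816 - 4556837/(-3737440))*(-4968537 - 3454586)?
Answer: 119967943149037955969/3737440 ≈ 3.2099e+13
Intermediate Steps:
(-3810816 - 4556837/(-3737440))*(-4968537 - 3454586) = (-3810816 - 4556837*(-1/3737440))*(-8423123) = (-3810816 + 4556837/3737440)*(-8423123) = -14242691594203/3737440*(-8423123) = 119967943149037955969/3737440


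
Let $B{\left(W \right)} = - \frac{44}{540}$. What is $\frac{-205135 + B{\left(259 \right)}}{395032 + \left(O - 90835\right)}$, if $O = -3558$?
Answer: $- \frac{27693236}{40586265} \approx -0.68233$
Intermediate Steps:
$B{\left(W \right)} = - \frac{11}{135}$ ($B{\left(W \right)} = \left(-44\right) \frac{1}{540} = - \frac{11}{135}$)
$\frac{-205135 + B{\left(259 \right)}}{395032 + \left(O - 90835\right)} = \frac{-205135 - \frac{11}{135}}{395032 - 94393} = - \frac{27693236}{135 \left(395032 - 94393\right)} = - \frac{27693236}{135 \cdot 300639} = \left(- \frac{27693236}{135}\right) \frac{1}{300639} = - \frac{27693236}{40586265}$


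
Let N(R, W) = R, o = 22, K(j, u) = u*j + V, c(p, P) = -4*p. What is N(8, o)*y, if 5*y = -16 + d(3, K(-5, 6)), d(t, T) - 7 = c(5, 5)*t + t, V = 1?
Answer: -528/5 ≈ -105.60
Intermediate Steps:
K(j, u) = 1 + j*u (K(j, u) = u*j + 1 = j*u + 1 = 1 + j*u)
d(t, T) = 7 - 19*t (d(t, T) = 7 + ((-4*5)*t + t) = 7 + (-20*t + t) = 7 - 19*t)
y = -66/5 (y = (-16 + (7 - 19*3))/5 = (-16 + (7 - 57))/5 = (-16 - 50)/5 = (⅕)*(-66) = -66/5 ≈ -13.200)
N(8, o)*y = 8*(-66/5) = -528/5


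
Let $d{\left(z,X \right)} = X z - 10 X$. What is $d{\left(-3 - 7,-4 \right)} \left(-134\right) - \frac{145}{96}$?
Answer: $- \frac{1029265}{96} \approx -10722.0$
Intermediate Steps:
$d{\left(z,X \right)} = - 10 X + X z$
$d{\left(-3 - 7,-4 \right)} \left(-134\right) - \frac{145}{96} = - 4 \left(-10 - 10\right) \left(-134\right) - \frac{145}{96} = \left(-4\right) \left(-20\right) \left(-134\right) - \frac{145}{96} = 80 \left(-134\right) - \frac{145}{96} = -10720 - \frac{145}{96} = - \frac{1029265}{96}$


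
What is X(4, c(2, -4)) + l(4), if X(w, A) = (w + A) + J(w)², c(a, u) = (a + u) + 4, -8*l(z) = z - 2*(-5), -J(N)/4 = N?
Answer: 1041/4 ≈ 260.25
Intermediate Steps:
J(N) = -4*N
l(z) = -5/4 - z/8 (l(z) = -(z - 2*(-5))/8 = -(z + 10)/8 = -(10 + z)/8 = -5/4 - z/8)
c(a, u) = 4 + a + u
X(w, A) = A + w + 16*w² (X(w, A) = (w + A) + (-4*w)² = (A + w) + 16*w² = A + w + 16*w²)
X(4, c(2, -4)) + l(4) = ((4 + 2 - 4) + 4 + 16*4²) + (-5/4 - ⅛*4) = (2 + 4 + 16*16) + (-5/4 - ½) = (2 + 4 + 256) - 7/4 = 262 - 7/4 = 1041/4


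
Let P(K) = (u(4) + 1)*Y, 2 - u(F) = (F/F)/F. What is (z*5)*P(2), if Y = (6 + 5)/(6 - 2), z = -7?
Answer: -4235/16 ≈ -264.69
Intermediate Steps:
Y = 11/4 ≈ 2.7500
u(F) = 2 - 1/F (u(F) = 2 - F/F/F = 2 - 1/F)
P(K) = 121/16 (P(K) = ((2 - 1/4) + 1)*(11/4) = ((2 - 1*¼) + 1)*(11/4) = ((2 - ¼) + 1)*(11/4) = (7/4 + 1)*(11/4) = (11/4)*(11/4) = 121/16)
(z*5)*P(2) = -7*5*(121/16) = -35*121/16 = -4235/16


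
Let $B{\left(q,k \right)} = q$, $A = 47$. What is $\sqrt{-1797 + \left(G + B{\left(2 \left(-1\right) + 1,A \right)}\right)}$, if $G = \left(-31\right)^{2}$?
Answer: $3 i \sqrt{93} \approx 28.931 i$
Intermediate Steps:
$G = 961$
$\sqrt{-1797 + \left(G + B{\left(2 \left(-1\right) + 1,A \right)}\right)} = \sqrt{-1797 + \left(961 + \left(2 \left(-1\right) + 1\right)\right)} = \sqrt{-1797 + \left(961 + \left(-2 + 1\right)\right)} = \sqrt{-1797 + \left(961 - 1\right)} = \sqrt{-1797 + 960} = \sqrt{-837} = 3 i \sqrt{93}$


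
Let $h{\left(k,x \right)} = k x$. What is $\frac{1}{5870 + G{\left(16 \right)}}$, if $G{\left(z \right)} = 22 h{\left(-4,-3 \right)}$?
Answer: $\frac{1}{6134} \approx 0.00016303$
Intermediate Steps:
$G{\left(z \right)} = 264$ ($G{\left(z \right)} = 22 \left(\left(-4\right) \left(-3\right)\right) = 22 \cdot 12 = 264$)
$\frac{1}{5870 + G{\left(16 \right)}} = \frac{1}{5870 + 264} = \frac{1}{6134}$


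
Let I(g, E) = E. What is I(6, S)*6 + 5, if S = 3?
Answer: 23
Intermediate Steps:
I(6, S)*6 + 5 = 3*6 + 5 = 18 + 5 = 23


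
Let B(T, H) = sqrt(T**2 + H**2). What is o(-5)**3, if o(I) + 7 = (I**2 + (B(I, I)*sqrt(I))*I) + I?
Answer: -241553 + 143575*I*sqrt(10) ≈ -2.4155e+5 + 4.5402e+5*I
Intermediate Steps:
B(T, H) = sqrt(H**2 + T**2)
o(I) = -7 + I + I**2 + sqrt(2)*I**(3/2)*sqrt(I**2) (o(I) = -7 + ((I**2 + (sqrt(I**2 + I**2)*sqrt(I))*I) + I) = -7 + ((I**2 + (sqrt(2*I**2)*sqrt(I))*I) + I) = -7 + ((I**2 + ((sqrt(2)*sqrt(I**2))*sqrt(I))*I) + I) = -7 + ((I**2 + (sqrt(2)*sqrt(I)*sqrt(I**2))*I) + I) = -7 + ((I**2 + sqrt(2)*I**(3/2)*sqrt(I**2)) + I) = -7 + (I + I**2 + sqrt(2)*I**(3/2)*sqrt(I**2)) = -7 + I + I**2 + sqrt(2)*I**(3/2)*sqrt(I**2))
o(-5)**3 = (-7 - 5 + (-5)**2 + sqrt(2)*(-5)**(3/2)*sqrt((-5)**2))**3 = (-7 - 5 + 25 + sqrt(2)*(-5*I*sqrt(5))*sqrt(25))**3 = (-7 - 5 + 25 + sqrt(2)*(-5*I*sqrt(5))*5)**3 = (-7 - 5 + 25 - 25*I*sqrt(10))**3 = (13 - 25*I*sqrt(10))**3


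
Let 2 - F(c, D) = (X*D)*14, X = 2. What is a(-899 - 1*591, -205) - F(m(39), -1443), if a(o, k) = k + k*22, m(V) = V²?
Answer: -45121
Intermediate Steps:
a(o, k) = 23*k (a(o, k) = k + 22*k = 23*k)
F(c, D) = 2 - 28*D (F(c, D) = 2 - 2*D*14 = 2 - 28*D)
a(-899 - 1*591, -205) - F(m(39), -1443) = 23*(-205) - (2 - 28*(-1443)) = -4715 - (2 + 40404) = -4715 - 1*40406 = -4715 - 40406 = -45121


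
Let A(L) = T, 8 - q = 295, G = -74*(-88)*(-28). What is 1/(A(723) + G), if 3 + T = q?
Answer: -1/182626 ≈ -5.4757e-6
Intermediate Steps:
G = -182336 (G = 6512*(-28) = -182336)
q = -287 (q = 8 - 1*295 = 8 - 295 = -287)
T = -290 (T = -3 - 287 = -290)
A(L) = -290
1/(A(723) + G) = 1/(-290 - 182336) = 1/(-182626) = -1/182626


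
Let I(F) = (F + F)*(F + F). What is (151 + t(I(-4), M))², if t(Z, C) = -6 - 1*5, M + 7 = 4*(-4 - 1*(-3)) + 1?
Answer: 19600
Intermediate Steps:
I(F) = 4*F² (I(F) = (2*F)*(2*F) = 4*F²)
M = -10 (M = -7 + (4*(-4 - 1*(-3)) + 1) = -7 + (4*(-4 + 3) + 1) = -7 + (4*(-1) + 1) = -7 + (-4 + 1) = -7 - 3 = -10)
t(Z, C) = -11 (t(Z, C) = -6 - 5 = -11)
(151 + t(I(-4), M))² = (151 - 11)² = 140² = 19600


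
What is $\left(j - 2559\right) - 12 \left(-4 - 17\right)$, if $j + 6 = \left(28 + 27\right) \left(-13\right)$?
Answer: $-3028$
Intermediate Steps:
$j = -721$ ($j = -6 + \left(28 + 27\right) \left(-13\right) = -6 + 55 \left(-13\right) = -6 - 715 = -721$)
$\left(j - 2559\right) - 12 \left(-4 - 17\right) = \left(-721 - 2559\right) - 12 \left(-4 - 17\right) = -3280 - -252 = -3280 + 252 = -3028$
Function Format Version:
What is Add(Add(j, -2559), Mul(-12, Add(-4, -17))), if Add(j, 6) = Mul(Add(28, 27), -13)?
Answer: -3028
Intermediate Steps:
j = -721 (j = Add(-6, Mul(Add(28, 27), -13)) = Add(-6, Mul(55, -13)) = Add(-6, -715) = -721)
Add(Add(j, -2559), Mul(-12, Add(-4, -17))) = Add(Add(-721, -2559), Mul(-12, Add(-4, -17))) = Add(-3280, Mul(-12, -21)) = Add(-3280, 252) = -3028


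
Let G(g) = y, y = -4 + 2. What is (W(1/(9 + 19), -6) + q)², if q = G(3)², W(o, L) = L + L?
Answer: 64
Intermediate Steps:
y = -2
G(g) = -2
W(o, L) = 2*L
q = 4 (q = (-2)² = 4)
(W(1/(9 + 19), -6) + q)² = (2*(-6) + 4)² = (-12 + 4)² = (-8)² = 64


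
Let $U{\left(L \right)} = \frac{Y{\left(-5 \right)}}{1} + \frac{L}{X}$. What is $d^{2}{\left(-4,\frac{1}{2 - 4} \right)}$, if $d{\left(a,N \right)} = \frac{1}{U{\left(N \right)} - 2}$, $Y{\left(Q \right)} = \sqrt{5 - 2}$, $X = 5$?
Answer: $\frac{100}{\left(-21 + 10 \sqrt{3}\right)^{2}} \approx 7.3863$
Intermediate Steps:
$Y{\left(Q \right)} = \sqrt{3}$
$U{\left(L \right)} = \sqrt{3} + \frac{L}{5}$ ($U{\left(L \right)} = \frac{\sqrt{3}}{1} + \frac{L}{5} = \sqrt{3} \cdot 1 + L \frac{1}{5} = \sqrt{3} + \frac{L}{5}$)
$d{\left(a,N \right)} = \frac{1}{-2 + \sqrt{3} + \frac{N}{5}}$ ($d{\left(a,N \right)} = \frac{1}{\left(\sqrt{3} + \frac{N}{5}\right) - 2} = \frac{1}{-2 + \sqrt{3} + \frac{N}{5}}$)
$d^{2}{\left(-4,\frac{1}{2 - 4} \right)} = \left(\frac{5}{-10 + \frac{1}{2 - 4} + 5 \sqrt{3}}\right)^{2} = \left(\frac{5}{-10 + \frac{1}{-2} + 5 \sqrt{3}}\right)^{2} = \left(\frac{5}{-10 - \frac{1}{2} + 5 \sqrt{3}}\right)^{2} = \left(\frac{5}{- \frac{21}{2} + 5 \sqrt{3}}\right)^{2} = \frac{25}{\left(- \frac{21}{2} + 5 \sqrt{3}\right)^{2}}$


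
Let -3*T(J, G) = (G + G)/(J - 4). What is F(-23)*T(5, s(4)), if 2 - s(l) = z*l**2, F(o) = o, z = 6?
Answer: -4324/3 ≈ -1441.3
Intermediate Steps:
s(l) = 2 - 6*l**2
T(J, G) = -2*G/(3*(-4 + J)) (T(J, G) = -(G + G)/(3*(J - 4)) = -2*G/(3*(-4 + J)))
F(-23)*T(5, s(4)) = -(-46)*(2 - 6*4**2)/(-12 + 3*5) = -(-46)*(2 - 6*16)/(-12 + 15) = -(-46)*(2 - 96)/3 = -(-46)*(-94)/3 = -23*188/3 = -4324/3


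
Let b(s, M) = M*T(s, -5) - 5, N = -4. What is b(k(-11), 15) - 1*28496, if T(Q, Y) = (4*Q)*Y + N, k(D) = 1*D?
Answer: -25261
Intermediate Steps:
k(D) = D
T(Q, Y) = -4 + 4*Q*Y (T(Q, Y) = (4*Q)*Y - 4 = 4*Q*Y - 4 = -4 + 4*Q*Y)
b(s, M) = -5 + M*(-4 - 20*s) (b(s, M) = M*(-4 + 4*s*(-5)) - 5 = M*(-4 - 20*s) - 5 = -5 + M*(-4 - 20*s))
b(k(-11), 15) - 1*28496 = (-5 - 4*15*(1 + 5*(-11))) - 1*28496 = (-5 - 4*15*(1 - 55)) - 28496 = (-5 - 4*15*(-54)) - 28496 = (-5 + 3240) - 28496 = 3235 - 28496 = -25261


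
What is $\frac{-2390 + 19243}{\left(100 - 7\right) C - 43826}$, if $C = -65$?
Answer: $- \frac{16853}{49871} \approx -0.33793$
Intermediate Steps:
$\frac{-2390 + 19243}{\left(100 - 7\right) C - 43826} = \frac{-2390 + 19243}{\left(100 - 7\right) \left(-65\right) - 43826} = \frac{16853}{93 \left(-65\right) - 43826} = \frac{16853}{-6045 - 43826} = \frac{16853}{-49871} = 16853 \left(- \frac{1}{49871}\right) = - \frac{16853}{49871}$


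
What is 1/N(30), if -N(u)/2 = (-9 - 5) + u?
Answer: -1/32 ≈ -0.031250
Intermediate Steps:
N(u) = 28 - 2*u (N(u) = -2*((-9 - 5) + u) = -2*(-14 + u) = 28 - 2*u)
1/N(30) = 1/(28 - 2*30) = 1/(28 - 60) = 1/(-32) = -1/32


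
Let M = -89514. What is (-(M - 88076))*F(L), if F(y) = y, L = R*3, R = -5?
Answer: -2663850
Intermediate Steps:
L = -15 (L = -5*3 = -15)
(-(M - 88076))*F(L) = -(-89514 - 88076)*(-15) = -1*(-177590)*(-15) = 177590*(-15) = -2663850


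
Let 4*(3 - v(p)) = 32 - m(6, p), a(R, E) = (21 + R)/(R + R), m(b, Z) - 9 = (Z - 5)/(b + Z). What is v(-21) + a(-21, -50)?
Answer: -139/60 ≈ -2.3167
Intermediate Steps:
m(b, Z) = 9 + (-5 + Z)/(Z + b) (m(b, Z) = 9 + (Z - 5)/(b + Z) = 9 + (-5 + Z)/(Z + b))
a(R, E) = (21 + R)/(2*R) (a(R, E) = (21 + R)/((2*R)) = (21 + R)*(1/(2*R)) = (21 + R)/(2*R))
v(p) = -5 + (49 + 10*p)/(4*(6 + p)) (v(p) = 3 - (32 - (-5 + 9*6 + 10*p)/(p + 6))/4 = 3 - (32 - (-5 + 54 + 10*p)/(6 + p))/4 = 3 - (32 - (49 + 10*p)/(6 + p))/4 = 3 + (-8 + (49 + 10*p)/(4*(6 + p))) = -5 + (49 + 10*p)/(4*(6 + p)))
v(-21) + a(-21, -50) = (-71 - 10*(-21))/(4*(6 - 21)) + (½)*(21 - 21)/(-21) = (¼)*(-71 + 210)/(-15) + (½)*(-1/21)*0 = (¼)*(-1/15)*139 + 0 = -139/60 + 0 = -139/60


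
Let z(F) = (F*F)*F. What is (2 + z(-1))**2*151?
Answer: 151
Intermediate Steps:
z(F) = F**3 (z(F) = F**2*F = F**3)
(2 + z(-1))**2*151 = (2 + (-1)**3)**2*151 = (2 - 1)**2*151 = 1**2*151 = 1*151 = 151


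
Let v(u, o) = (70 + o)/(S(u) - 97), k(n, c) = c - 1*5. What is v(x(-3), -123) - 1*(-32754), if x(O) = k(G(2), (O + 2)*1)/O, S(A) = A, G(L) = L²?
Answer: 3111683/95 ≈ 32755.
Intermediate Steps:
k(n, c) = -5 + c (k(n, c) = c - 5 = -5 + c)
x(O) = (-3 + O)/O (x(O) = (-5 + (O + 2)*1)/O = (-5 + (2 + O)*1)/O = (-5 + (2 + O))/O = (-3 + O)/O)
v(u, o) = (70 + o)/(-97 + u) (v(u, o) = (70 + o)/(u - 97) = (70 + o)/(-97 + u))
v(x(-3), -123) - 1*(-32754) = (70 - 123)/(-97 + (-3 - 3)/(-3)) - 1*(-32754) = -53/(-97 - ⅓*(-6)) + 32754 = -53/(-97 + 2) + 32754 = -53/(-95) + 32754 = -1/95*(-53) + 32754 = 53/95 + 32754 = 3111683/95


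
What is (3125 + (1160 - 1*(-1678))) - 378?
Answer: 5585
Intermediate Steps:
(3125 + (1160 - 1*(-1678))) - 378 = (3125 + (1160 + 1678)) - 378 = (3125 + 2838) - 378 = 5963 - 378 = 5585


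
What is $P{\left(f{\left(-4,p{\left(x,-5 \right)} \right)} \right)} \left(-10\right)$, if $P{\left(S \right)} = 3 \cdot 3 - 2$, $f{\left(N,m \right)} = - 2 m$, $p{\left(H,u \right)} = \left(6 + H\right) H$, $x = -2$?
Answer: $-70$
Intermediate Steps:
$p{\left(H,u \right)} = H \left(6 + H\right)$
$P{\left(S \right)} = 7$ ($P{\left(S \right)} = 9 - 2 = 7$)
$P{\left(f{\left(-4,p{\left(x,-5 \right)} \right)} \right)} \left(-10\right) = 7 \left(-10\right) = -70$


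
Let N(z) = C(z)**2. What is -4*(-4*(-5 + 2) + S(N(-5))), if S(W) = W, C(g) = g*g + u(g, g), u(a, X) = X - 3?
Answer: -1204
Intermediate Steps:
u(a, X) = -3 + X
C(g) = -3 + g + g**2 (C(g) = g*g + (-3 + g) = g**2 + (-3 + g) = -3 + g + g**2)
N(z) = (-3 + z + z**2)**2
-4*(-4*(-5 + 2) + S(N(-5))) = -4*(-4*(-5 + 2) + (-3 - 5 + (-5)**2)**2) = -4*(-4*(-3) + (-3 - 5 + 25)**2) = -4*(12 + 17**2) = -4*(12 + 289) = -4*301 = -1204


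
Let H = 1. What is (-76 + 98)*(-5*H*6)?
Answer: -660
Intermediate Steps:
(-76 + 98)*(-5*H*6) = (-76 + 98)*(-5*1*6) = 22*(-5*6) = 22*(-30) = -660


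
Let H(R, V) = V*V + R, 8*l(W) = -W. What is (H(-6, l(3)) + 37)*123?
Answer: 245139/64 ≈ 3830.3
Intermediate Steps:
l(W) = -W/8 (l(W) = (-W)/8 = -W/8)
H(R, V) = R + V² (H(R, V) = V² + R = R + V²)
(H(-6, l(3)) + 37)*123 = ((-6 + (-⅛*3)²) + 37)*123 = ((-6 + (-3/8)²) + 37)*123 = ((-6 + 9/64) + 37)*123 = (-375/64 + 37)*123 = (1993/64)*123 = 245139/64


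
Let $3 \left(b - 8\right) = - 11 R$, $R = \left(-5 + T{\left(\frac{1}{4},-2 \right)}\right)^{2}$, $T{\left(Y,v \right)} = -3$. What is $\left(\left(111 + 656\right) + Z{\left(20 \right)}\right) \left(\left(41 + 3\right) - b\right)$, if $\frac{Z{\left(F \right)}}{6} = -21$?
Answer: $\frac{520492}{3} \approx 1.735 \cdot 10^{5}$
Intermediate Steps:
$Z{\left(F \right)} = -126$ ($Z{\left(F \right)} = 6 \left(-21\right) = -126$)
$R = 64$ ($R = \left(-5 - 3\right)^{2} = \left(-8\right)^{2} = 64$)
$b = - \frac{680}{3}$ ($b = 8 + \frac{\left(-11\right) 64}{3} = 8 + \frac{1}{3} \left(-704\right) = 8 - \frac{704}{3} = - \frac{680}{3} \approx -226.67$)
$\left(\left(111 + 656\right) + Z{\left(20 \right)}\right) \left(\left(41 + 3\right) - b\right) = \left(\left(111 + 656\right) - 126\right) \left(\left(41 + 3\right) - - \frac{680}{3}\right) = \left(767 - 126\right) \left(44 + \frac{680}{3}\right) = 641 \cdot \frac{812}{3} = \frac{520492}{3}$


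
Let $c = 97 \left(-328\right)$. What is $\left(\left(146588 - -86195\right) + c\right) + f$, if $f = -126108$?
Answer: $74859$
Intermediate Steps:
$c = -31816$
$\left(\left(146588 - -86195\right) + c\right) + f = \left(\left(146588 - -86195\right) - 31816\right) - 126108 = \left(\left(146588 + 86195\right) - 31816\right) - 126108 = \left(232783 - 31816\right) - 126108 = 200967 - 126108 = 74859$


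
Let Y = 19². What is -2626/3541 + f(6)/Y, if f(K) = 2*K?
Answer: -905494/1278301 ≈ -0.70836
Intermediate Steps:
Y = 361
-2626/3541 + f(6)/Y = -2626/3541 + (2*6)/361 = -2626*1/3541 + 12*(1/361) = -2626/3541 + 12/361 = -905494/1278301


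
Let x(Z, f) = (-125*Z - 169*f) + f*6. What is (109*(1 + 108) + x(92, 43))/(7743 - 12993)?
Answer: 3314/2625 ≈ 1.2625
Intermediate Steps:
x(Z, f) = -163*f - 125*Z (x(Z, f) = (-169*f - 125*Z) + 6*f = -163*f - 125*Z)
(109*(1 + 108) + x(92, 43))/(7743 - 12993) = (109*(1 + 108) + (-163*43 - 125*92))/(7743 - 12993) = (109*109 + (-7009 - 11500))/(-5250) = (11881 - 18509)*(-1/5250) = -6628*(-1/5250) = 3314/2625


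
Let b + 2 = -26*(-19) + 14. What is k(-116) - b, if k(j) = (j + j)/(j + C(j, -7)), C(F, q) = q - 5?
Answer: -8067/16 ≈ -504.19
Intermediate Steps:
C(F, q) = -5 + q
b = 506 (b = -2 + (-26*(-19) + 14) = -2 + (494 + 14) = -2 + 508 = 506)
k(j) = 2*j/(-12 + j) (k(j) = (j + j)/(j + (-5 - 7)) = (2*j)/(j - 12) = (2*j)/(-12 + j) = 2*j/(-12 + j))
k(-116) - b = 2*(-116)/(-12 - 116) - 1*506 = 2*(-116)/(-128) - 506 = 2*(-116)*(-1/128) - 506 = 29/16 - 506 = -8067/16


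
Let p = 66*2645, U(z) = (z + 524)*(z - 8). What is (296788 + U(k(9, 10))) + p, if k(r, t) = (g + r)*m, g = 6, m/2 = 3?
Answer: 521706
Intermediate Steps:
m = 6 (m = 2*3 = 6)
k(r, t) = 36 + 6*r (k(r, t) = (6 + r)*6 = 36 + 6*r)
U(z) = (-8 + z)*(524 + z) (U(z) = (524 + z)*(-8 + z) = (-8 + z)*(524 + z))
p = 174570
(296788 + U(k(9, 10))) + p = (296788 + (-4192 + (36 + 6*9)**2 + 516*(36 + 6*9))) + 174570 = (296788 + (-4192 + (36 + 54)**2 + 516*(36 + 54))) + 174570 = (296788 + (-4192 + 90**2 + 516*90)) + 174570 = (296788 + (-4192 + 8100 + 46440)) + 174570 = (296788 + 50348) + 174570 = 347136 + 174570 = 521706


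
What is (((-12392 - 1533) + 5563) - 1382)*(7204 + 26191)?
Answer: -325400880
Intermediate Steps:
(((-12392 - 1533) + 5563) - 1382)*(7204 + 26191) = ((-13925 + 5563) - 1382)*33395 = (-8362 - 1382)*33395 = -9744*33395 = -325400880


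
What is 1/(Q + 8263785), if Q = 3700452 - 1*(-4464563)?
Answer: 1/16428800 ≈ 6.0869e-8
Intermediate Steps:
Q = 8165015 (Q = 3700452 + 4464563 = 8165015)
1/(Q + 8263785) = 1/(8165015 + 8263785) = 1/16428800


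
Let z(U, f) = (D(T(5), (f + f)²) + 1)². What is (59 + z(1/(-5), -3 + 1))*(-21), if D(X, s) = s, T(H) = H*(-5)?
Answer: -7308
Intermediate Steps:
T(H) = -5*H
z(U, f) = (1 + 4*f²)² (z(U, f) = ((f + f)² + 1)² = ((2*f)² + 1)² = (4*f² + 1)² = (1 + 4*f²)²)
(59 + z(1/(-5), -3 + 1))*(-21) = (59 + (1 + 4*(-3 + 1)²)²)*(-21) = (59 + (1 + 4*(-2)²)²)*(-21) = (59 + (1 + 4*4)²)*(-21) = (59 + (1 + 16)²)*(-21) = (59 + 17²)*(-21) = (59 + 289)*(-21) = 348*(-21) = -7308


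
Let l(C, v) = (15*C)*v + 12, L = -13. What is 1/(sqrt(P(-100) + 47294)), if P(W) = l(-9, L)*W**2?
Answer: sqrt(17717294)/17717294 ≈ 0.00023758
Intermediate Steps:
l(C, v) = 12 + 15*C*v (l(C, v) = 15*C*v + 12 = 12 + 15*C*v)
P(W) = 1767*W**2 (P(W) = (12 + 15*(-9)*(-13))*W**2 = (12 + 1755)*W**2 = 1767*W**2)
1/(sqrt(P(-100) + 47294)) = 1/(sqrt(1767*(-100)**2 + 47294)) = 1/(sqrt(1767*10000 + 47294)) = 1/(sqrt(17670000 + 47294)) = 1/(sqrt(17717294)) = sqrt(17717294)/17717294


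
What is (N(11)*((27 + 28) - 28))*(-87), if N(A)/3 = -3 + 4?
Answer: -7047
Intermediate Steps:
N(A) = 3 (N(A) = 3*(-3 + 4) = 3*1 = 3)
(N(11)*((27 + 28) - 28))*(-87) = (3*((27 + 28) - 28))*(-87) = (3*(55 - 28))*(-87) = (3*27)*(-87) = 81*(-87) = -7047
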